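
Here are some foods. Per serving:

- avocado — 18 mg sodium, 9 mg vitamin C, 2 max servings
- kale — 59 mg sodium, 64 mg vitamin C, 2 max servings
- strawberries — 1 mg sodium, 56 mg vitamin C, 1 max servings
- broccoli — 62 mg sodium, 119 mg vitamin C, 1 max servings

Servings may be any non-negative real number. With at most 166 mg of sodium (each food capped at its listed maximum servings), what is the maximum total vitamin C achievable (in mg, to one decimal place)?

Vitamin C per mg sodium: strawberries 56, broccoli 1.919, kale 1.085, avocado 0.5.
Take 1 serving of strawberries: uses 1 mg sodium, +56.0 mg vitamin C (running total 56.0 mg).
Take 1 serving of broccoli: uses 62 mg sodium, +119.0 mg vitamin C (running total 175.0 mg).
Take 1.746 servings of kale: uses 103 mg sodium, +111.7 mg vitamin C (running total 286.7 mg).
Filling greedily by vitamin C-per-mg sodium is optimal for one linear limit, giving 286.7 mg.

286.7 mg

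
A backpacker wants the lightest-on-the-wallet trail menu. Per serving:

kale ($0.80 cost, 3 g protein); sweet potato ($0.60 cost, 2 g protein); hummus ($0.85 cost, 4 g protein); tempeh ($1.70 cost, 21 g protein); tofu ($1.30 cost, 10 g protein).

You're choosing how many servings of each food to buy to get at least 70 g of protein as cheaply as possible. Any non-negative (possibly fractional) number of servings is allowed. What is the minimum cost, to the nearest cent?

$5.67

Cost per g of protein: tempeh $0.0810, tofu $0.1300, hummus $0.2125, kale $0.2667, sweet potato $0.3000.
With no serving limits, use only tempeh: 70 g / 21 g = 3.333 servings × $1.70 = $5.67.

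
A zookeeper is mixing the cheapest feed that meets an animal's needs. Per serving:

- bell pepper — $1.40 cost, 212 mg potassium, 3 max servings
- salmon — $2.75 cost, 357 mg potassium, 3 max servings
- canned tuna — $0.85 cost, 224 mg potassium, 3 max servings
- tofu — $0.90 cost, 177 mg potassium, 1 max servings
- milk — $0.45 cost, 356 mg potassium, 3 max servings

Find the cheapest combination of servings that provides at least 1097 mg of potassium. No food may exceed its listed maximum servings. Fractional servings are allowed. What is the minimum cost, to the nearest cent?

$1.46

Cost per mg of potassium: milk $0.0013, canned tuna $0.0038, tofu $0.0051, bell pepper $0.0066, salmon $0.0077.
Take 3 servings of milk: +1068.0 mg potassium for $1.35 (total $1.35, still need 29.0 mg).
Take 0.1295 servings of canned tuna: +29.0 mg potassium for $0.11 (total $1.46, still need 0.0 mg).
Filling from the cheapest source first is optimal under one linear minimum: $1.46.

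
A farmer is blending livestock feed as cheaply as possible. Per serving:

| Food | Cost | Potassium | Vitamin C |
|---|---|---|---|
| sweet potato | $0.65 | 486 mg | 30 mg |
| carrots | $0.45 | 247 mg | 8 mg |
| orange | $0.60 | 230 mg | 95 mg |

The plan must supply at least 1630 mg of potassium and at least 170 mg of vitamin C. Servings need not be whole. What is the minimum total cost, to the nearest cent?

$2.43

This is a tiny linear program; its minimum lies at a vertex of the feasible set. List the vertices and price them.
sweet potato only: max(1630/486, 170/30) = 5.667 servings → $3.68.
carrots only: max(1630/247, 170/8) = 21.25 servings → $9.56.
orange only: max(1630/230, 170/95) = 7.087 servings → $4.25.
sweet potato + carrots: the both-tight solution has a negative serving — not a feasible corner.
sweet potato + orange with both tight: 2.948 servings and 0.8587 servings → $2.43.
carrots + orange with both tight: 5.353 servings and 1.339 servings → $3.21.
The minimum over all feasible corners is $2.43.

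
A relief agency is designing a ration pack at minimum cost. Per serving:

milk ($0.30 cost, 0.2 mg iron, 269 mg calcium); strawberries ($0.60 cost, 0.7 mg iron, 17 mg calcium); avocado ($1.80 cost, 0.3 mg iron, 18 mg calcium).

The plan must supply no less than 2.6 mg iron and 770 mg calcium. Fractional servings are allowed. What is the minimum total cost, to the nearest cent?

This is a tiny linear program; its minimum lies at a vertex of the feasible set. List the vertices and price them.
milk only: max(2.6/0.2, 770/269) = 13 servings → $3.90.
strawberries only: max(2.6/0.7, 770/17) = 45.29 servings → $27.18.
avocado only: max(2.6/0.3, 770/18) = 42.78 servings → $77.00.
milk + strawberries with both tight: 2.676 servings and 2.95 servings → $2.57.
milk + avocado with both tight: 2.389 servings and 7.074 servings → $13.45.
strawberries + avocado: the both-tight solution has a negative serving — not a feasible corner.
Cheapest feasible corner: $2.57.

$2.57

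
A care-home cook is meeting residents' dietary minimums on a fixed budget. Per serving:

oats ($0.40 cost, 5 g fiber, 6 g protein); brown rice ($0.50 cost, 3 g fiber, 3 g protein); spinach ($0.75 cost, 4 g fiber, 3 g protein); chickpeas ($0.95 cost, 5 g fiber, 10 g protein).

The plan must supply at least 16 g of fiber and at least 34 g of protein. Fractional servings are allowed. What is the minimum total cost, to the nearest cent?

$2.27

Minimising a linear cost over {fiber ≥ 16, protein ≥ 34, servings ≥ 0} — the optimum is at a vertex, using one or two foods.
oats only: max(16/5, 34/6) = 5.667 servings → $2.27.
brown rice only: max(16/3, 34/3) = 11.33 servings → $5.67.
spinach only: max(16/4, 34/3) = 11.33 servings → $8.50.
chickpeas only: max(16/5, 34/10) = 3.4 servings → $3.23.
oats + brown rice with both targets exact would need a negative amount; discard.
oats + spinach with both targets exact would need a negative amount; discard.
oats + chickpeas: intersection lies outside the first quadrant.
brown rice + spinach: the both-tight solution has a negative serving — not a feasible corner.
brown rice + chickpeas with both targets exact would need a negative amount; discard.
spinach + chickpeas: intersection lies outside the first quadrant.
So the least-cost plan costs $2.27.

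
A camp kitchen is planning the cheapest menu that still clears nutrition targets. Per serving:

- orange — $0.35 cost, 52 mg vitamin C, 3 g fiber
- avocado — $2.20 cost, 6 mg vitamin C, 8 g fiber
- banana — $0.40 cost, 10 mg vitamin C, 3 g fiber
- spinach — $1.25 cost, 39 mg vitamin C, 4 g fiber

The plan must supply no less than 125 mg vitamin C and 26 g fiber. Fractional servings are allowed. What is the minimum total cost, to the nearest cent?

For a min-cost LP with two ≥-constraints, a basic feasible solution has at most two positive variables.
orange only: max(125/52, 26/3) = 8.667 servings → $3.03.
avocado only: max(125/6, 26/8) = 20.83 servings → $45.83.
banana only: max(125/10, 26/3) = 12.5 servings → $5.00.
spinach only: max(125/39, 26/4) = 6.5 servings → $8.12.
orange + avocado with both tight: 2.121 servings and 2.455 servings → $6.14.
orange + banana with both tight: 0.9127 servings and 7.754 servings → $3.42.
orange + spinach: the both-tight solution has a negative serving — not a feasible corner.
avocado + banana with both targets exact would need a negative amount; discard.
avocado + spinach with both tight: 1.785 servings and 2.931 servings → $7.59.
banana + spinach with both tight: 6.675 servings and 1.494 servings → $4.54.
Cheapest feasible corner: $3.03.

$3.03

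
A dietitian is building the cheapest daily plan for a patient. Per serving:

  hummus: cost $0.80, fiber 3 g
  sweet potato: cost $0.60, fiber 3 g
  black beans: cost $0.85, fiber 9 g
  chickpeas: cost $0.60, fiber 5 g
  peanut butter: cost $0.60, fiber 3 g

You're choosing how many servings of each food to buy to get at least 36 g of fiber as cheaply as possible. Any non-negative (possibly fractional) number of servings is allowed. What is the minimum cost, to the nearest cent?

$3.40

Cost per g of fiber: black beans $0.0944, chickpeas $0.1200, sweet potato $0.2000, peanut butter $0.2000, hummus $0.2667.
With no serving limits, use only black beans: 36 g / 9 g = 4 servings × $0.85 = $3.40.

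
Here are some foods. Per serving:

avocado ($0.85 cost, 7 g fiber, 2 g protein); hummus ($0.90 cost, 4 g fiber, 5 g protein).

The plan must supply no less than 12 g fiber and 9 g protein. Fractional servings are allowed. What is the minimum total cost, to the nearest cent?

$2.06

At the optimum either one food covers both requirements or two foods hit both targets exactly; no other combination can be cheaper.
avocado only: max(12/7, 9/2) = 4.5 servings → $3.83.
hummus only: max(12/4, 9/5) = 3 servings → $2.70.
avocado + hummus with both tight: 0.8889 servings and 1.444 servings → $2.06.
So the least-cost plan costs $2.06.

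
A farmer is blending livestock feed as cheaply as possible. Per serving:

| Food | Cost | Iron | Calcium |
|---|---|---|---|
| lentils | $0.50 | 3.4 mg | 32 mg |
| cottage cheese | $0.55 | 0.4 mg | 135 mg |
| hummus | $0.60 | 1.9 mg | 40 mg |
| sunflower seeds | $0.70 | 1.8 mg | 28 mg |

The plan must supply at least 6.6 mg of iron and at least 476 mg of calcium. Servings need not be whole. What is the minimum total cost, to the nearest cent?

$2.52

This is a tiny linear program; its minimum lies at a vertex of the feasible set. List the vertices and price them.
lentils only: max(6.6/3.4, 476/32) = 14.88 servings → $7.44.
cottage cheese only: max(6.6/0.4, 476/135) = 16.5 servings → $9.07.
hummus only: max(6.6/1.9, 476/40) = 11.9 servings → $7.14.
sunflower seeds only: max(6.6/1.8, 476/28) = 17 servings → $11.90.
lentils + cottage cheese with both tight: 1.57 servings and 3.154 servings → $2.52.
lentils + hummus: the both-tight solution has a negative serving — not a feasible corner.
lentils + sunflower seeds: intersection lies outside the first quadrant.
cottage cheese + hummus with both tight: 2.663 servings and 2.913 servings → $3.21.
cottage cheese + sunflower seeds with both tight: 2.899 servings and 3.022 servings → $3.71.
hummus + sunflower seeds: intersection lies outside the first quadrant.
Cheapest feasible corner: $2.52.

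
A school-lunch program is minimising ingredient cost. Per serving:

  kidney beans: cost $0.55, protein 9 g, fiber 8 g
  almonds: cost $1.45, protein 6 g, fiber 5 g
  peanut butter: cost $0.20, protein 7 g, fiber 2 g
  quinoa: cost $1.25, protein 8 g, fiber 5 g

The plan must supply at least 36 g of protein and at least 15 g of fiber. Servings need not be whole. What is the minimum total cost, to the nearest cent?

$1.28

Two binding constraints pin down two serving amounts, so the optimal mix uses at most two foods. The candidates are each food alone (scaled to the tighter of protein/fiber) and each pair with both constraints tight.
kidney beans only: max(36/9, 15/8) = 4 servings → $2.20.
almonds only: max(36/6, 15/5) = 6 servings → $8.70.
peanut butter only: max(36/7, 15/2) = 7.5 servings → $1.50.
quinoa only: max(36/8, 15/5) = 4.5 servings → $5.62.
kidney beans + almonds: the both-tight solution has a negative serving — not a feasible corner.
kidney beans + peanut butter with both tight: 0.8684 servings and 4.026 servings → $1.28.
kidney beans + quinoa: the both-tight solution has a negative serving — not a feasible corner.
almonds + peanut butter with both tight: 1.435 servings and 3.913 servings → $2.86.
almonds + quinoa with both targets exact would need a negative amount; discard.
peanut butter + quinoa with both tight: 3.158 servings and 1.737 servings → $2.80.
Cheapest feasible corner: $1.28.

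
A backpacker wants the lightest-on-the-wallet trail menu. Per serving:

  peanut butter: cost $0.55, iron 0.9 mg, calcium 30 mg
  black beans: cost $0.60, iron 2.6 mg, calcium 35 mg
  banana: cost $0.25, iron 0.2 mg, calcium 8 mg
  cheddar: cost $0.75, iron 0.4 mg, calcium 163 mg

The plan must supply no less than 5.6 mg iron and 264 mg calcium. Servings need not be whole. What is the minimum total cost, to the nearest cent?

At the optimum either one food covers both requirements or two foods hit both targets exactly; no other combination can be cheaper.
peanut butter only: max(5.6/0.9, 264/30) = 8.8 servings → $4.84.
black beans only: max(5.6/2.6, 264/35) = 7.543 servings → $4.53.
banana only: max(5.6/0.2, 264/8) = 33 servings → $8.25.
cheddar only: max(5.6/0.4, 264/163) = 14 servings → $10.50.
peanut butter + black beans with both targets exact would need a negative amount; discard.
peanut butter + banana with both targets exact would need a negative amount; discard.
peanut butter + cheddar with both tight: 5.993 servings and 0.5167 servings → $3.68.
black beans + banana: intersection lies outside the first quadrant.
black beans + cheddar with both tight: 1.97 servings and 1.197 servings → $2.08.
banana + cheddar with both tight: 27.46 servings and 0.2721 servings → $7.07.
Cheapest feasible corner: $2.08.

$2.08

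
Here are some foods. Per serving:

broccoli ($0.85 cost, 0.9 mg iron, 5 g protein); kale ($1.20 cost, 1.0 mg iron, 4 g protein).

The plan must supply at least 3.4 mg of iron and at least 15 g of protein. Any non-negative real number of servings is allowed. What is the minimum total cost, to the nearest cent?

$3.21

Check every corner: each single food scaled to meet both minima, and each pair solved so both constraints bind.
broccoli only: max(3.4/0.9, 15/5) = 3.778 servings → $3.21.
kale only: max(3.4/1.0, 15/4) = 3.75 servings → $4.50.
broccoli + kale with both tight: 1 serving and 2.5 servings → $3.85.
So the least-cost plan costs $3.21.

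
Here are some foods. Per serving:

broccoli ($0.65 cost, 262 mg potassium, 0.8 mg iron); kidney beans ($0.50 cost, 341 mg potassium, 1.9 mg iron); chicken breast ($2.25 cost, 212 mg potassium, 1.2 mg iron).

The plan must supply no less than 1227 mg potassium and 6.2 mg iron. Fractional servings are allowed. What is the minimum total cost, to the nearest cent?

$1.80

This is a tiny linear program; its minimum lies at a vertex of the feasible set. List the vertices and price them.
broccoli only: max(1227/262, 6.2/0.8) = 7.75 servings → $5.04.
kidney beans only: max(1227/341, 6.2/1.9) = 3.598 servings → $1.80.
chicken breast only: max(1227/212, 6.2/1.2) = 5.788 servings → $13.02.
broccoli + kidney beans with both tight: 0.9649 servings and 2.857 servings → $2.06.
broccoli + chicken breast with both tight: 1.091 servings and 4.439 servings → $10.70.
kidney beans + chicken breast with both targets exact would need a negative amount; discard.
Cheapest feasible corner: $1.80.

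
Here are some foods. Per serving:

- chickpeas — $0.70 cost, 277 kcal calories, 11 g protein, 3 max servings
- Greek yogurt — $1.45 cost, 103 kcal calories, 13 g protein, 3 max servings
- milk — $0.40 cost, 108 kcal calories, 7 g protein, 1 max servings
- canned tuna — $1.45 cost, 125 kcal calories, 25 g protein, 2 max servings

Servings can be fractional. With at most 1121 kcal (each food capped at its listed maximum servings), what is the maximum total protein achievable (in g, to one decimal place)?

114.0 g

Protein per kcal: canned tuna 0.2, Greek yogurt 0.1262, milk 0.06481, chickpeas 0.03971.
Take 2 servings of canned tuna: uses 250 kcal, +50.0 g protein (running total 50.0 g).
Take 3 servings of Greek yogurt: uses 309 kcal, +39.0 g protein (running total 89.0 g).
Take 1 serving of milk: uses 108 kcal, +7.0 g protein (running total 96.0 g).
Take 1.639 servings of chickpeas: uses 454 kcal, +18.0 g protein (running total 114.0 g).
Greedy by best ratio exhausts the calories allowance optimally: 114.0 g.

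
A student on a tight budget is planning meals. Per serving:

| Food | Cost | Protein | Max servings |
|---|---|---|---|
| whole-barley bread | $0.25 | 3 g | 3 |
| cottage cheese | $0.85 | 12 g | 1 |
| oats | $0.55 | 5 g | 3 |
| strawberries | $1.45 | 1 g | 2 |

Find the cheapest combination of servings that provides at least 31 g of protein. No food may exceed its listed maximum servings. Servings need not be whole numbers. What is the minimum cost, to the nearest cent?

Cost per g of protein: cottage cheese $0.0708, whole-barley bread $0.0833, oats $0.1100, strawberries $1.4500.
Take 1 serving of cottage cheese: +12.0 g protein for $0.85 (total $0.85, still need 19.0 g).
Take 3 servings of whole-barley bread: +9.0 g protein for $0.75 (total $1.60, still need 10.0 g).
Take 2 servings of oats: +10.0 g protein for $1.10 (total $2.70, still need 0.0 g).
Greedy by cheapest-per-g is optimal for a single linear constraint, so the minimum cost is $2.70.

$2.70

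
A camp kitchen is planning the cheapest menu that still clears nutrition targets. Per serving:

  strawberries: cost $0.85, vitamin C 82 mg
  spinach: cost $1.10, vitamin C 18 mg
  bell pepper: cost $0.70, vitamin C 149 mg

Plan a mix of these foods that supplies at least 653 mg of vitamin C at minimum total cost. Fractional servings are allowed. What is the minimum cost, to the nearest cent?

$3.07

Cost per mg of vitamin C: bell pepper $0.0047, strawberries $0.0104, spinach $0.0611.
With no serving limits, use only bell pepper: 653 mg / 149 mg = 4.383 servings × $0.70 = $3.07.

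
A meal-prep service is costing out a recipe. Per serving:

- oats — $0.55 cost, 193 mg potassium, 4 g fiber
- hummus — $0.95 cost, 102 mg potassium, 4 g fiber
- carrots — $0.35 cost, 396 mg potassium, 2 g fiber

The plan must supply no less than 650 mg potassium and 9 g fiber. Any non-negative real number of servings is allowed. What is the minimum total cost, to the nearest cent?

$1.29

A basic optimal solution has at most two foods positive. Try each food alone and each pair with both targets met exactly.
oats only: max(650/193, 9/4) = 3.368 servings → $1.85.
hummus only: max(650/102, 9/4) = 6.373 servings → $6.05.
carrots only: max(650/396, 9/2) = 4.5 servings → $1.57.
oats + hummus: the both-tight solution has a negative serving — not a feasible corner.
oats + carrots with both tight: 1.89 servings and 0.7204 servings → $1.29.
hummus + carrots with both tight: 1.641 servings and 1.219 servings → $1.99.
Cheapest feasible corner: $1.29.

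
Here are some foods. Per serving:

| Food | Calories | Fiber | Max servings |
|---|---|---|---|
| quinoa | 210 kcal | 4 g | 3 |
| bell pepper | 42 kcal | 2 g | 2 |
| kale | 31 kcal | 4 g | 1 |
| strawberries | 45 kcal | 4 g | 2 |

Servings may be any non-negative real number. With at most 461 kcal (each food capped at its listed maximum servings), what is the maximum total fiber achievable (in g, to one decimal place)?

Fiber per kcal: kale 0.129, strawberries 0.08889, bell pepper 0.04762, quinoa 0.01905.
Take 1 serving of kale: uses 31 kcal, +4.0 g fiber (running total 4.0 g).
Take 2 servings of strawberries: uses 90 kcal, +8.0 g fiber (running total 12.0 g).
Take 2 servings of bell pepper: uses 84 kcal, +4.0 g fiber (running total 16.0 g).
Take 1.219 servings of quinoa: uses 256 kcal, +4.9 g fiber (running total 20.9 g).
Filling greedily by fiber-per-kcal is optimal for one linear limit, giving 20.9 g.

20.9 g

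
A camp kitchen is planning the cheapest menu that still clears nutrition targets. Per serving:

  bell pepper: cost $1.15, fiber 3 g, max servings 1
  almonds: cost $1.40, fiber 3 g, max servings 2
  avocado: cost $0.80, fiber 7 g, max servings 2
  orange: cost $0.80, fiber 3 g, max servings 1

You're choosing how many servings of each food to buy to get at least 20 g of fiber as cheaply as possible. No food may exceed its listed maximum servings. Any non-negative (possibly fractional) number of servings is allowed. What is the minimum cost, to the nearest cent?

$3.55

Cost per g of fiber: avocado $0.1143, orange $0.2667, bell pepper $0.3833, almonds $0.4667.
Take 2 servings of avocado: +14.0 g fiber for $1.60 (total $1.60, still need 6.0 g).
Take 1 serving of orange: +3.0 g fiber for $0.80 (total $2.40, still need 3.0 g).
Take 1 serving of bell pepper: +3.0 g fiber for $1.15 (total $3.55, still need 0.0 g).
Greedy by cheapest-per-g is optimal for a single linear constraint, so the minimum cost is $3.55.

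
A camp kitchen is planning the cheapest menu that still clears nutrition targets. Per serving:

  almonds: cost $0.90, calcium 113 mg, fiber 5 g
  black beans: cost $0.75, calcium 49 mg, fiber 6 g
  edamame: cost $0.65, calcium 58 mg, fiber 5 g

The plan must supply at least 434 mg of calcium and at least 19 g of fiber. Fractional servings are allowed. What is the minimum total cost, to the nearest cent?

$3.46

Two binding constraints pin down two serving amounts, so the optimal mix uses at most two foods. The candidates are each food alone (scaled to the tighter of calcium/fiber) and each pair with both constraints tight.
almonds only: max(434/113, 19/5) = 3.841 servings → $3.46.
black beans only: max(434/49, 19/6) = 8.857 servings → $6.64.
edamame only: max(434/58, 19/5) = 7.483 servings → $4.86.
almonds + black beans: the both-tight solution has a negative serving — not a feasible corner.
almonds + edamame with both targets exact would need a negative amount; discard.
black beans + edamame: intersection lies outside the first quadrant.
Cheapest feasible corner: $3.46.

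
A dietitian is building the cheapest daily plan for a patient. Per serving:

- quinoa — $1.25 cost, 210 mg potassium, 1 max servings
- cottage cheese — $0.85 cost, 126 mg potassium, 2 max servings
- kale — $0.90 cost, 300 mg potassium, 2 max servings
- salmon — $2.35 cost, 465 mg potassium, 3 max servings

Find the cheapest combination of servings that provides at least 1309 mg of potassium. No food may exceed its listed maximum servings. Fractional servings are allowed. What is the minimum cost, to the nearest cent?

$5.38

Cost per mg of potassium: kale $0.0030, salmon $0.0051, quinoa $0.0060, cottage cheese $0.0067.
Take 2 servings of kale: +600.0 mg potassium for $1.80 (total $1.80, still need 709.0 mg).
Take 1.525 servings of salmon: +709.0 mg potassium for $3.58 (total $5.38, still need 0.0 mg).
Filling from the cheapest source first is optimal under one linear minimum: $5.38.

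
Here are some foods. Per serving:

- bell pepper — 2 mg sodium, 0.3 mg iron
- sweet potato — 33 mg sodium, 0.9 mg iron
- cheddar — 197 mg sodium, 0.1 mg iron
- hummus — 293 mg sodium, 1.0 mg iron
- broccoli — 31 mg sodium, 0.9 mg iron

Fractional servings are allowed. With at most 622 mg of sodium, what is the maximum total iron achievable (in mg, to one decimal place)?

Iron per mg sodium: bell pepper 0.15, broccoli 0.02903, sweet potato 0.02727, hummus 0.003413, cheddar 0.0005076.
With no serving limits, spend the whole sodium allowance on bell pepper: 622 mg / 2 mg × 0.3 mg = 93.3 mg.

93.3 mg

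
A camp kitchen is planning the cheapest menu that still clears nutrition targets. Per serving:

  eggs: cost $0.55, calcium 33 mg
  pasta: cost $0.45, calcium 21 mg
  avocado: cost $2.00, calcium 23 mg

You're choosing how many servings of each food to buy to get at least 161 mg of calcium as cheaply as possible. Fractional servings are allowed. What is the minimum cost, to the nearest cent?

$2.68

Cost per mg of calcium: eggs $0.0167, pasta $0.0214, avocado $0.0870.
With no serving limits, use only eggs: 161 mg / 33 mg = 4.879 servings × $0.55 = $2.68.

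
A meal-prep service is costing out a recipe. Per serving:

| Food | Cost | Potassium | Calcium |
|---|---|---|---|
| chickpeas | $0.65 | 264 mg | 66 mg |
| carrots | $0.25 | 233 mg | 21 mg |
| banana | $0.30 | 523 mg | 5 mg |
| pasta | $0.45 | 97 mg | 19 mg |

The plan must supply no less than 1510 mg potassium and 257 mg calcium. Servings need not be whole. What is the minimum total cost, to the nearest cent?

Compare the cost at each extreme point of the feasible region.
chickpeas only: max(1510/264, 257/66) = 5.72 servings → $3.72.
carrots only: max(1510/233, 257/21) = 12.24 servings → $3.06.
banana only: max(1510/523, 257/5) = 51.4 servings → $15.42.
pasta only: max(1510/97, 257/19) = 15.57 servings → $7.01.
chickpeas + carrots with both tight: 2.865 servings and 3.235 servings → $2.67.
chickpeas + banana with both tight: 3.821 servings and 0.9583 servings → $2.77.
chickpeas + pasta: intersection lies outside the first quadrant.
carrots + banana: the both-tight solution has a negative serving — not a feasible corner.
carrots + pasta with both tight: 1.574 servings and 11.79 servings → $5.70.
banana + pasta with both tight: 0.3979 servings and 13.42 servings → $6.16.
Cheapest feasible corner: $2.67.

$2.67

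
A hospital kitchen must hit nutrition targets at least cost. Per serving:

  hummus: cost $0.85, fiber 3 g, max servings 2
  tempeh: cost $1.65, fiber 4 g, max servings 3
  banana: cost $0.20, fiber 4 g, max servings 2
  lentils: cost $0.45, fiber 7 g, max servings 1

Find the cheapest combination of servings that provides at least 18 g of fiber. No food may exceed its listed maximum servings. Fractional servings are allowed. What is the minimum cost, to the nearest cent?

Cost per g of fiber: banana $0.0500, lentils $0.0643, hummus $0.2833, tempeh $0.4125.
Take 2 servings of banana: +8.0 g fiber for $0.40 (total $0.40, still need 10.0 g).
Take 1 serving of lentils: +7.0 g fiber for $0.45 (total $0.85, still need 3.0 g).
Take 1 serving of hummus: +3.0 g fiber for $0.85 (total $1.70, still need 0.0 g).
Filling from the cheapest source first is optimal under one linear minimum: $1.70.

$1.70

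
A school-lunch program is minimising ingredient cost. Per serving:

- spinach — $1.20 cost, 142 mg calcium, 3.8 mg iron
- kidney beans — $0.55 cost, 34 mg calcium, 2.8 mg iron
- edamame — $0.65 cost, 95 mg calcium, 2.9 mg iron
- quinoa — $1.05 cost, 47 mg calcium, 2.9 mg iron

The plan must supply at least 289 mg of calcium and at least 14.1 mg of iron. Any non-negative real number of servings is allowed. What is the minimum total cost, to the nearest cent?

This is a tiny linear program; its minimum lies at a vertex of the feasible set. List the vertices and price them.
spinach only: max(289/142, 14.1/3.8) = 3.711 servings → $4.45.
kidney beans only: max(289/34, 14.1/2.8) = 8.5 servings → $4.67.
edamame only: max(289/95, 14.1/2.9) = 4.862 servings → $3.16.
quinoa only: max(289/47, 14.1/2.9) = 6.149 servings → $6.46.
spinach + kidney beans with both tight: 1.229 servings and 3.368 servings → $3.33.
spinach + edamame: the both-tight solution has a negative serving — not a feasible corner.
spinach + quinoa with both tight: 0.7521 servings and 3.877 servings → $4.97.
kidney beans + edamame with both tight: 2.995 servings and 1.97 servings → $2.93.
kidney beans + quinoa: intersection lies outside the first quadrant.
edamame + quinoa with both tight: 1.26 servings and 3.602 servings → $4.60.
The minimum over all feasible corners is $2.93.

$2.93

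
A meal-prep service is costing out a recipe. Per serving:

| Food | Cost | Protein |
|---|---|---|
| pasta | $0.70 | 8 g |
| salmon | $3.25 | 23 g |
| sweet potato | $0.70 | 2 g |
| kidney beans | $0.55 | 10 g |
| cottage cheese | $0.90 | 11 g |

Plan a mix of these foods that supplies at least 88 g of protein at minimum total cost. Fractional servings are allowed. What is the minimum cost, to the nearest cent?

Cost per g of protein: kidney beans $0.0550, cottage cheese $0.0818, pasta $0.0875, salmon $0.1413, sweet potato $0.3500.
With no serving limits, use only kidney beans: 88 g / 10 g = 8.8 servings × $0.55 = $4.84.

$4.84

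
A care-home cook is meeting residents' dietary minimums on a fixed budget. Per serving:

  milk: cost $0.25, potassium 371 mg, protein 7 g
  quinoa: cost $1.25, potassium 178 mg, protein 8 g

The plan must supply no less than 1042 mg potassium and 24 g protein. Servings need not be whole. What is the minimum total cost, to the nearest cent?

With two linear requirements the optimum uses one or two foods; enumerate the corners.
milk only: max(1042/371, 24/7) = 3.429 servings → $0.86.
quinoa only: max(1042/178, 24/8) = 5.854 servings → $7.32.
milk + quinoa with both tight: 2.36 servings and 0.935 servings → $1.76.
So the least-cost plan costs $0.86.

$0.86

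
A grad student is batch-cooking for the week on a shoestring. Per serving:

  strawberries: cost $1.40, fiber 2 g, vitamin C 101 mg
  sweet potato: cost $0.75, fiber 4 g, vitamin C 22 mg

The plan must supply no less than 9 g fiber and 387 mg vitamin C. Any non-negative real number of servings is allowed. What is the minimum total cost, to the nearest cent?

$5.53

strawberries only: max(9/2, 387/101) = 4.5 servings → $6.30.
sweet potato only: max(9/4, 387/22) = 17.59 servings → $13.19.
strawberries + sweet potato with both tight: 3.75 servings and 0.375 servings → $5.53.
The minimum over all feasible corners is $5.53.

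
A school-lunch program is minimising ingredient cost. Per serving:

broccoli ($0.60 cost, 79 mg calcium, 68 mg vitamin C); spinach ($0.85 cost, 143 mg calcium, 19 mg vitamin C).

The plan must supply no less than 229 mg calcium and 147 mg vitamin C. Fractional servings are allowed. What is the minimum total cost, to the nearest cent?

$1.63

Check every corner: each single food scaled to meet both minima, and each pair solved so both constraints bind.
broccoli only: max(229/79, 147/68) = 2.899 servings → $1.74.
spinach only: max(229/143, 147/19) = 7.737 servings → $6.58.
broccoli + spinach with both tight: 2.027 servings and 0.4815 servings → $1.63.
The minimum over all feasible corners is $1.63.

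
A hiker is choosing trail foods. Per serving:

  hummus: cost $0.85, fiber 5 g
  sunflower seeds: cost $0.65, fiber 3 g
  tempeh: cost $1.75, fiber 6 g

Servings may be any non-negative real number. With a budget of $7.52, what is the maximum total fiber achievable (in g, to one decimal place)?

44.2 g

Fiber per dollar: hummus 5.882, sunflower seeds 4.615, tempeh 3.429.
With no serving limits, spend the whole cost allowance on hummus: $7.52 / $0.85 × 5 g = 44.2 g.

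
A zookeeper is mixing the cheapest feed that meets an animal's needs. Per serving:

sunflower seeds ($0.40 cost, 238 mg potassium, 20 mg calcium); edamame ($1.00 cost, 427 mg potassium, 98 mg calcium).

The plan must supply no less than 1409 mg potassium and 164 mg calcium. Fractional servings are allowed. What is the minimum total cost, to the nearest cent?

$2.58

Two binding constraints pin down two serving amounts, so the optimal mix uses at most two foods. The candidates are each food alone (scaled to the tighter of potassium/calcium) and each pair with both constraints tight.
sunflower seeds only: max(1409/238, 164/20) = 8.2 servings → $3.28.
edamame only: max(1409/427, 164/98) = 3.3 servings → $3.30.
sunflower seeds + edamame with both tight: 4.603 servings and 0.734 servings → $2.58.
So the least-cost plan costs $2.58.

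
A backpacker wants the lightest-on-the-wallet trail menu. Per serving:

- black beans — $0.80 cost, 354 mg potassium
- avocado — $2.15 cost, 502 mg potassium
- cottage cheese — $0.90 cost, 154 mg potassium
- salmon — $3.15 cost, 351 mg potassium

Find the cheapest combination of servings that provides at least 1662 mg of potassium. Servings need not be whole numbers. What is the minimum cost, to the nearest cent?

Cost per mg of potassium: black beans $0.0023, avocado $0.0043, cottage cheese $0.0058, salmon $0.0090.
With no serving limits, use only black beans: 1662 mg / 354 mg = 4.695 servings × $0.80 = $3.76.

$3.76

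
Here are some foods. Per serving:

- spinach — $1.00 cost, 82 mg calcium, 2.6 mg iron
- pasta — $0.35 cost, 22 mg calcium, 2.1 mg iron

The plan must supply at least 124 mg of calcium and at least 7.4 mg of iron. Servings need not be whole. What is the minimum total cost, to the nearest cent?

$1.71

At the optimum either one food covers both requirements or two foods hit both targets exactly; no other combination can be cheaper.
spinach only: max(124/82, 7.4/2.6) = 2.846 servings → $2.85.
pasta only: max(124/22, 7.4/2.1) = 5.636 servings → $1.97.
spinach + pasta with both tight: 0.8487 servings and 2.473 servings → $1.71.
Cheapest feasible corner: $1.71.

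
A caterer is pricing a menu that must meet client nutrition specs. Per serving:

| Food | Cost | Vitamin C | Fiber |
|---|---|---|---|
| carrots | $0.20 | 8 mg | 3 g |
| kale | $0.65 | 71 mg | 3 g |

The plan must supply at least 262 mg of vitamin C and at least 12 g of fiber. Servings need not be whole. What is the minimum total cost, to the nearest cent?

$2.44

Compare the cost at each extreme point of the feasible region.
carrots only: max(262/8, 12/3) = 32.75 servings → $6.55.
kale only: max(262/71, 12/3) = 4 servings → $2.60.
carrots + kale with both tight: 0.3492 servings and 3.651 servings → $2.44.
The minimum over all feasible corners is $2.44.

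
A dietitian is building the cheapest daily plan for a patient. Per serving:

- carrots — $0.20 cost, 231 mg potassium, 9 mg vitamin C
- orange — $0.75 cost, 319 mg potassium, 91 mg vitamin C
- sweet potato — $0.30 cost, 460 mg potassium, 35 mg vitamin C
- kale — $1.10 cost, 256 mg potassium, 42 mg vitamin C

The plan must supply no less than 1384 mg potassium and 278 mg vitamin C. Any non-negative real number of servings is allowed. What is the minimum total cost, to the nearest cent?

For a min-cost LP with two ≥-constraints, a basic feasible solution has at most two positive variables.
carrots only: max(1384/231, 278/9) = 30.89 servings → $6.18.
orange only: max(1384/319, 278/91) = 4.339 servings → $3.25.
sweet potato only: max(1384/460, 278/35) = 7.943 servings → $2.38.
kale only: max(1384/256, 278/42) = 6.619 servings → $7.28.
carrots + orange with both tight: 2.053 servings and 2.852 servings → $2.55.
carrots + sweet potato: the both-tight solution has a negative serving — not a feasible corner.
carrots + kale: intersection lies outside the first quadrant.
orange + sweet potato with both tight: 2.588 servings and 1.214 servings → $2.31.
orange + kale with both tight: 1.317 servings and 3.765 servings → $5.13.
sweet potato + kale: intersection lies outside the first quadrant.
Cheapest feasible corner: $2.31.

$2.31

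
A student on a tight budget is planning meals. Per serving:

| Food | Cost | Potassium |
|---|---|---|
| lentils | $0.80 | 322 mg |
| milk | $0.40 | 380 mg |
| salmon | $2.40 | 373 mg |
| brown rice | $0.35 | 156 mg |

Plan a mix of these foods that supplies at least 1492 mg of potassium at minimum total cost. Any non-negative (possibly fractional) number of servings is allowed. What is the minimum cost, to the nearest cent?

$1.57

Cost per mg of potassium: milk $0.0011, brown rice $0.0022, lentils $0.0025, salmon $0.0064.
With no serving limits, use only milk: 1492 mg / 380 mg = 3.926 servings × $0.40 = $1.57.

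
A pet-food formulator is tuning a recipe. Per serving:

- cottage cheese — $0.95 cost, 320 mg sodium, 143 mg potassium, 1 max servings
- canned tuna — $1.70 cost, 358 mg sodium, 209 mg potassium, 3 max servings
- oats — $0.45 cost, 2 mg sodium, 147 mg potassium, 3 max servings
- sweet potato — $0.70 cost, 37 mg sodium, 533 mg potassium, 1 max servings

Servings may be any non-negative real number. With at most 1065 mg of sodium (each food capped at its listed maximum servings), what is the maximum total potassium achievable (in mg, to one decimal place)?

1570.6 mg

Potassium per mg sodium: oats 73.5, sweet potato 14.41, canned tuna 0.5838, cottage cheese 0.4469.
Take 3 servings of oats: uses 6 mg sodium, +441.0 mg potassium (running total 441.0 mg).
Take 1 serving of sweet potato: uses 37 mg sodium, +533.0 mg potassium (running total 974.0 mg).
Take 2.855 servings of canned tuna: uses 1022 mg sodium, +596.6 mg potassium (running total 1570.6 mg).
Filling greedily by potassium-per-mg sodium is optimal for one linear limit, giving 1570.6 mg.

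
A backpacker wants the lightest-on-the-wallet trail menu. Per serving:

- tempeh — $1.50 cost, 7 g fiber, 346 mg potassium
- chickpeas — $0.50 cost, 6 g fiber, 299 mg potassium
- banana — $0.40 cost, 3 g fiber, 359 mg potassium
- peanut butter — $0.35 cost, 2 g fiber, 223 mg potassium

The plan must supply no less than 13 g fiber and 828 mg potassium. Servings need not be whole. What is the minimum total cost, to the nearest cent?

$1.21

Minimising a linear cost over {fiber ≥ 13, potassium ≥ 828, servings ≥ 0} — the optimum is at a vertex, using one or two foods.
tempeh only: max(13/7, 828/346) = 2.393 servings → $3.59.
chickpeas only: max(13/6, 828/299) = 2.769 servings → $1.38.
banana only: max(13/3, 828/359) = 4.333 servings → $1.73.
peanut butter only: max(13/2, 828/223) = 6.5 servings → $2.27.
tempeh + chickpeas: the both-tight solution has a negative serving — not a feasible corner.
tempeh + banana with both tight: 1.48 servings and 0.88 servings → $2.57.
tempeh + peanut butter with both tight: 1.43 servings and 1.494 servings → $2.67.
chickpeas + banana with both tight: 1.737 servings and 0.86 servings → $1.21.
chickpeas + peanut butter with both tight: 1.68 servings and 1.461 servings → $1.35.
banana + peanut butter: intersection lies outside the first quadrant.
Cheapest feasible corner: $1.21.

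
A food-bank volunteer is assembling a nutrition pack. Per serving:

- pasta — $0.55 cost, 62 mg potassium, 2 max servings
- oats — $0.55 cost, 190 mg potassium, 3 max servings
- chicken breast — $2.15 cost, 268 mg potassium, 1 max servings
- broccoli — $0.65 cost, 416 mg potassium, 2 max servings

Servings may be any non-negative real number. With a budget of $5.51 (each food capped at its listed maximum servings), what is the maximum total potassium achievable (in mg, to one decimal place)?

Potassium per dollar: broccoli 640, oats 345.5, chicken breast 124.7, pasta 112.7.
Take 2 servings of broccoli: spends $1.30, +832.0 mg potassium (running total 832.0 mg).
Take 3 servings of oats: spends $1.65, +570.0 mg potassium (running total 1402.0 mg).
Take 1 serving of chicken breast: spends $2.15, +268.0 mg potassium (running total 1670.0 mg).
Take 0.7455 servings of pasta: spends $0.41, +46.2 mg potassium (running total 1716.2 mg).
Greedy by best ratio exhausts the cost allowance optimally: 1716.2 mg.

1716.2 mg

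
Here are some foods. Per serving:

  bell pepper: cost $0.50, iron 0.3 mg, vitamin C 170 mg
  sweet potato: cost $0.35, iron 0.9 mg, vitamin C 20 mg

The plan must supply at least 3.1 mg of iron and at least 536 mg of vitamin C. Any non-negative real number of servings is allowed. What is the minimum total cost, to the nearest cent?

For a min-cost LP with two ≥-constraints, a basic feasible solution has at most two positive variables.
bell pepper only: max(3.1/0.3, 536/170) = 10.33 servings → $5.17.
sweet potato only: max(3.1/0.9, 536/20) = 26.8 servings → $9.38.
bell pepper + sweet potato with both tight: 2.86 servings and 2.491 servings → $2.30.
Cheapest feasible corner: $2.30.

$2.30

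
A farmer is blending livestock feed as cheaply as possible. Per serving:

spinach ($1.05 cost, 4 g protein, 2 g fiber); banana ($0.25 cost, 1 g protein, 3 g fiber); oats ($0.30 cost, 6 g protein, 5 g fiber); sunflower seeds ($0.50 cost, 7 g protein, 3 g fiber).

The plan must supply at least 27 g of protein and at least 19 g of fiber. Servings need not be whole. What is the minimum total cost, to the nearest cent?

$1.35

The cheapest plan sits at a corner of the feasible region — with two constraints it uses at most two foods.
spinach only: max(27/4, 19/2) = 9.5 servings → $9.97.
banana only: max(27/1, 19/3) = 27 servings → $6.75.
oats only: max(27/6, 19/5) = 4.5 servings → $1.35.
sunflower seeds only: max(27/7, 19/3) = 6.333 servings → $3.17.
spinach + banana with both tight: 6.2 servings and 2.2 servings → $7.06.
spinach + oats with both tight: 2.625 servings and 2.75 servings → $3.58.
spinach + sunflower seeds: intersection lies outside the first quadrant.
banana + oats: the both-tight solution has a negative serving — not a feasible corner.
banana + sunflower seeds with both tight: 2.889 servings and 3.444 servings → $2.44.
oats + sunflower seeds with both tight: 3.059 servings and 1.235 servings → $1.54.
So the least-cost plan costs $1.35.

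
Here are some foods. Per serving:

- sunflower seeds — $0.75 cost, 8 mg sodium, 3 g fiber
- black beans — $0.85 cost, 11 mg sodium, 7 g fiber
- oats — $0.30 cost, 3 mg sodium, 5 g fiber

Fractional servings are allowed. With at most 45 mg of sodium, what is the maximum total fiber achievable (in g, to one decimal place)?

Fiber per mg sodium: oats 1.667, black beans 0.6364, sunflower seeds 0.375.
With no serving limits, spend the whole sodium allowance on oats: 45 mg / 3 mg × 5 g = 75.0 g.

75.0 g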